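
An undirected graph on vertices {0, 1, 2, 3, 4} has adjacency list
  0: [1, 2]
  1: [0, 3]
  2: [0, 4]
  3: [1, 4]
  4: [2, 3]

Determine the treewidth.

2

A width-2 tree decomposition is:
Bags: B1 = {0, 1, 2}  B2 = {1, 2, 4}  B3 = {1, 3, 4}
Tree: B1–B2, B2–B3
Each bag holds 3 vertices, so the decomposition has width 2, which upper-bounds the treewidth. For the lower bound, G contains the cycle 1–0–2–4–3–1, so G is not a forest; only forests have treewidth ≤ 1, hence tw(G) ≥ 2. Therefore the treewidth is 2.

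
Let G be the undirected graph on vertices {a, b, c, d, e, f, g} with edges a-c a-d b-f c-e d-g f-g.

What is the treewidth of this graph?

1

A width-1 tree decomposition is:
Bags: B1 = {c, e}  B2 = {a, c}  B3 = {a, d}  B4 = {d, g}  B5 = {f, g}  B6 = {b, f}
Tree: B1–B2, B2–B3, B3–B4, B4–B5, B5–B6
The largest bag has 2 vertices, giving width 1; this decomposition certifies tw(G) ≤ 1. G has an edge, so its treewidth is at least 1. The upper and lower bounds meet at 1, so that is the treewidth.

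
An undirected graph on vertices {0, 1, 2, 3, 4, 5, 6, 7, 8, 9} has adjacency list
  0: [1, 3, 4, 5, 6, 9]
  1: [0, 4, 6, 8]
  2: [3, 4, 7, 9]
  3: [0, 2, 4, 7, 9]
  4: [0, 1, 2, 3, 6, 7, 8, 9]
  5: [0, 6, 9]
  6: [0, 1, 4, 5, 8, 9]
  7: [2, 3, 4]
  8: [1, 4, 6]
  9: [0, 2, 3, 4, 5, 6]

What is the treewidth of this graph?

A width-3 tree decomposition is:
Bags: B1 = {0, 4, 6, 9}  B2 = {0, 3, 4, 9}  B3 = {0, 1, 4, 6}  B4 = {2, 3, 4, 9}  B5 = {2, 3, 4, 7}  B6 = {0, 5, 6, 9}  B7 = {1, 4, 6, 8}
Tree: B1–B2, B1–B3, B2–B4, B4–B5, B1–B6, B3–B7
Every bag has size at most 4, so the width is 4 − 1 = 3 and tw(G) ≤ 3. Conversely, {0, 3, 4, 9} is a clique of size 4, and the vertices of any clique must share a bag in every tree decomposition; so some bag has ≥ 4 vertices and tw(G) ≥ 3. The upper and lower bounds meet at 3, so that is the treewidth.

3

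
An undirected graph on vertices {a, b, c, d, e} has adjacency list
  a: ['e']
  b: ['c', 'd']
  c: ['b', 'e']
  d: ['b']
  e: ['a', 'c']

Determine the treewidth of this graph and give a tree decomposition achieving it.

Treewidth 1.
One optimal decomposition is:
Bags: B1 = {b, c}  B2 = {b, d}  B3 = {c, e}  B4 = {a, e}
Tree: B1–B2, B1–B3, B3–B4

Each bag holds 2 vertices, so the decomposition has width 1, which upper-bounds the treewidth. Any graph with an edge has treewidth ≥ 1, and G has the edge c–b. The upper and lower bounds meet at 1, so that is the treewidth.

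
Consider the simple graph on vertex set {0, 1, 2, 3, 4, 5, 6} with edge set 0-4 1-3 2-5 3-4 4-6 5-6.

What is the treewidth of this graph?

1

A width-1 tree decomposition is:
Bags: B1 = {4, 6}  B2 = {0, 4}  B3 = {5, 6}  B4 = {3, 4}  B5 = {2, 5}  B6 = {1, 3}
Tree: B1–B2, B1–B3, B1–B4, B3–B5, B4–B6
Every bag has size at most 2, so the width is 2 − 1 = 1 and tw(G) ≤ 1. Any graph with an edge has treewidth ≥ 1, and G has the edge 6–4. Combining the bounds, tw(G) = 1.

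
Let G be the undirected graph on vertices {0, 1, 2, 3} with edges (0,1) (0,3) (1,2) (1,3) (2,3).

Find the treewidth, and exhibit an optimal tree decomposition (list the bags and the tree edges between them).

Every bag has size at most 3, so the width is 3 − 1 = 2 and tw(G) ≤ 2. Conversely, {0, 1, 3} is a clique of size 3, and the vertices of any clique must share a bag in every tree decomposition; so some bag has ≥ 3 vertices and tw(G) ≥ 2. The upper and lower bounds meet at 2, so that is the treewidth.

Treewidth 2.
One such decomposition:
Bags: B1 = {1, 2, 3}  B2 = {0, 1, 3}
Tree: B1–B2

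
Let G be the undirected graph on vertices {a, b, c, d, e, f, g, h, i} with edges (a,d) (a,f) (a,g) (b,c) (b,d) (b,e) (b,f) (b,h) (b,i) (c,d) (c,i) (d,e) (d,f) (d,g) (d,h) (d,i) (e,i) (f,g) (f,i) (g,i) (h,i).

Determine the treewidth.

A width-3 tree decomposition is:
Bags: B1 = {b, d, f, i}  B2 = {b, c, d, i}  B3 = {d, f, g, i}  B4 = {b, d, h, i}  B5 = {b, d, e, i}  B6 = {a, d, f, g}
Tree: B1–B2, B1–B3, B2–B4, B4–B5, B3–B6
Each bag holds 4 vertices, so the decomposition has width 3, which upper-bounds the treewidth. On the other hand G contains the 4-clique {a, d, f, g}. A clique must lie in a single bag of any decomposition, so no decomposition can have width below 3. Hence tw(G) = 3 exactly.

3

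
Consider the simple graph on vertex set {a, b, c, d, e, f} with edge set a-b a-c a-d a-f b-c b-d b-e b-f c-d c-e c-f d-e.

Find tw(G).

3

A width-3 tree decomposition is:
Bags: B1 = {a, b, c, d}  B2 = {a, b, c, f}  B3 = {b, c, d, e}
Tree: B1–B2, B1–B3
Every bag has size at most 4, so the width is 4 − 1 = 3 and tw(G) ≤ 3. Conversely, {b, c, d, e} is a clique of size 4, and the vertices of any clique must share a bag in every tree decomposition; so some bag has ≥ 4 vertices and tw(G) ≥ 3. Hence tw(G) = 3 exactly.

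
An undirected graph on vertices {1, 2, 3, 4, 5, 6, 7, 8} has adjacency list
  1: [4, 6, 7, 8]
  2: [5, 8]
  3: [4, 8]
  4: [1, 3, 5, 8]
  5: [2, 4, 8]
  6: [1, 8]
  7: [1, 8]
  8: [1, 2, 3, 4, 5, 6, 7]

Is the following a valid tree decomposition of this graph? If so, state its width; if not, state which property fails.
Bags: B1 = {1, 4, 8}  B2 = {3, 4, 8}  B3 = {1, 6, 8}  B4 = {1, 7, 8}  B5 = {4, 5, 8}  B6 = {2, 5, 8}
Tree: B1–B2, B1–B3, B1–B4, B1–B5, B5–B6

Yes; width 2.

Checking the three conditions: (i) the bags cover all of {1, 2, 3, 4, 5, 6, 7, 8}; (ii) for each edge, some bag contains both endpoints; (iii) the bags containing any fixed vertex form a subtree. All hold, so the decomposition is valid with width 3 − 1 = 2.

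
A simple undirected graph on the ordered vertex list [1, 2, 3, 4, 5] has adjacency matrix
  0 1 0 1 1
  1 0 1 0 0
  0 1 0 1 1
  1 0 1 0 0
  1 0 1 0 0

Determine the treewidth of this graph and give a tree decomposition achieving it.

The largest bag has 3 vertices, giving width 2; this decomposition certifies tw(G) ≤ 2. The edges 2–3–5–1–2 form a cycle, so G is not a tree and its treewidth is at least 2. The upper and lower bounds meet at 2, so that is the treewidth.

Treewidth 2.
One optimal decomposition is:
Bags: B1 = {1, 2, 3}  B2 = {1, 3, 5}  B3 = {1, 3, 4}
Tree: B1–B2, B2–B3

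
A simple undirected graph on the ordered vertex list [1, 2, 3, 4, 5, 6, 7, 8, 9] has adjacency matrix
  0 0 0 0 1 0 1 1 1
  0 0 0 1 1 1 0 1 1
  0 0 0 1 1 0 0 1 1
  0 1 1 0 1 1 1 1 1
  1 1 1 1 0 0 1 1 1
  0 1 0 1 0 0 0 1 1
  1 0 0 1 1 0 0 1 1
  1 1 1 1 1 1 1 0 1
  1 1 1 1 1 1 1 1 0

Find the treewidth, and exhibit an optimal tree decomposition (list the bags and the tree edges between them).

Every bag has size at most 5, so the width is 5 − 1 = 4 and tw(G) ≤ 4. Conversely, {1, 5, 7, 8, 9} is a clique of size 5, and the vertices of any clique must share a bag in every tree decomposition; so some bag has ≥ 5 vertices and tw(G) ≥ 4. Combining the bounds, tw(G) = 4.

Treewidth 4.
Bags: B1 = {2, 4, 6, 8, 9}  B2 = {2, 4, 5, 8, 9}  B3 = {4, 5, 7, 8, 9}  B4 = {3, 4, 5, 8, 9}  B5 = {1, 5, 7, 8, 9}
Tree: B1–B2, B2–B3, B3–B4, B3–B5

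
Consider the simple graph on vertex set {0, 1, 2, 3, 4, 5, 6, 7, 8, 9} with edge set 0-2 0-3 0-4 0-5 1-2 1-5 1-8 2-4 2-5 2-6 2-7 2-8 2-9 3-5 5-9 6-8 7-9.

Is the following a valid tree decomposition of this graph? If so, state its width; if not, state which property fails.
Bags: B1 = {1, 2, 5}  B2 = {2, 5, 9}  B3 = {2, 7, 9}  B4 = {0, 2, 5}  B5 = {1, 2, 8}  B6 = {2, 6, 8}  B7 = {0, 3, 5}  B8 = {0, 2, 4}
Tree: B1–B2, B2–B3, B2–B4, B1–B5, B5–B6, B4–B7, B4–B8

Yes; width 2.

Every vertex of G appears in some bag (union = {0, 1, 2, 3, 4, 5, 6, 7, 8, 9}); every edge is covered by a bag; and for each vertex v the set of bags containing v is connected in the bag tree. The decomposition is therefore valid. The largest bag has 3 vertices, so the width is 2.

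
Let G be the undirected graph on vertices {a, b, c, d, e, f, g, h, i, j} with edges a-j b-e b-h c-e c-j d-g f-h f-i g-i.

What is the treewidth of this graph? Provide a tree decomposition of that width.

The largest bag has 2 vertices, giving width 1; this decomposition certifies tw(G) ≤ 1. Any graph with an edge has treewidth ≥ 1, and G has the edge a–j. Hence tw(G) = 1 exactly.

Treewidth 1.
One optimal decomposition is:
Bags: B1 = {a, j}  B2 = {c, j}  B3 = {c, e}  B4 = {b, e}  B5 = {b, h}  B6 = {f, h}  B7 = {f, i}  B8 = {g, i}  B9 = {d, g}
Tree: B1–B2, B2–B3, B3–B4, B4–B5, B5–B6, B6–B7, B7–B8, B8–B9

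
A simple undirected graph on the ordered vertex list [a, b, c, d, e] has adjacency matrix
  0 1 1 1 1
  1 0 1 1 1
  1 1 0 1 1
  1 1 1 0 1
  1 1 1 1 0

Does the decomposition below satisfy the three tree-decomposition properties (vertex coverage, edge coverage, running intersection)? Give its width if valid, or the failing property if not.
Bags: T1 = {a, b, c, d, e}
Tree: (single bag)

Yes; width 4.

Checking the three conditions: (i) the bags cover all of {a, b, c, d, e}; (ii) for each edge, some bag contains both endpoints; (iii) the bags containing any fixed vertex form a subtree. All hold, so the decomposition is valid with width 5 − 1 = 4.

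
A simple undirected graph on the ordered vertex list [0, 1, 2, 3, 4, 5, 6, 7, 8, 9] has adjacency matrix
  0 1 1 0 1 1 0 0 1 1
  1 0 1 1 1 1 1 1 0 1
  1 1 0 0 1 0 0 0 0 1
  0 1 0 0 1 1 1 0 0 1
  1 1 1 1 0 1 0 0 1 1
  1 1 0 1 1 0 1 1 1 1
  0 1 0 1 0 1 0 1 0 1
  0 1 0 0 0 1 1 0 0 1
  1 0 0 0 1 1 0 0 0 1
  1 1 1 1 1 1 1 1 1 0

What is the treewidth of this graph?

4

A width-4 tree decomposition is:
Bags: B1 = {0, 1, 4, 5, 9}  B2 = {1, 3, 4, 5, 9}  B3 = {0, 4, 5, 8, 9}  B4 = {1, 3, 5, 6, 9}  B5 = {1, 5, 6, 7, 9}  B6 = {0, 1, 2, 4, 9}
Tree: B1–B2, B1–B3, B2–B4, B4–B5, B1–B6
Each bag holds 5 vertices, so the decomposition has width 4, which upper-bounds the treewidth. Conversely, {0, 4, 5, 8, 9} is a clique of size 5, and the vertices of any clique must share a bag in every tree decomposition; so some bag has ≥ 5 vertices and tw(G) ≥ 4. Hence tw(G) = 4 exactly.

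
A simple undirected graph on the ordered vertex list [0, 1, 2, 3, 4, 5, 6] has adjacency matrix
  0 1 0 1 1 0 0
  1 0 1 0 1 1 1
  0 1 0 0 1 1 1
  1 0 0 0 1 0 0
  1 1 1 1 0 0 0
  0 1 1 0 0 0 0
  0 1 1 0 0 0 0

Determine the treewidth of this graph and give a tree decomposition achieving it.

Each bag holds 3 vertices, so the decomposition has width 2, which upper-bounds the treewidth. For the lower bound, the 3 vertices {0, 1, 4} are pairwise adjacent, and any tree decomposition puts a clique entirely inside one bag — forcing width ≥ 2. Hence tw(G) = 2 exactly.

Treewidth 2.
One such decomposition:
Bags: B1 = {1, 2, 4}  B2 = {0, 1, 4}  B3 = {0, 3, 4}  B4 = {1, 2, 5}  B5 = {1, 2, 6}
Tree: B1–B2, B2–B3, B1–B4, B1–B5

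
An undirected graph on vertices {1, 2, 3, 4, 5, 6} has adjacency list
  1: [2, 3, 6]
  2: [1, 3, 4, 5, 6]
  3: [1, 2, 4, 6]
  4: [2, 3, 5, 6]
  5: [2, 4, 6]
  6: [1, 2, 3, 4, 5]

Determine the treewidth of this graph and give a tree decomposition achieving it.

Treewidth 3.
Bags: B1 = {2, 3, 4, 6}  B2 = {2, 4, 5, 6}  B3 = {1, 2, 3, 6}
Tree: B1–B2, B1–B3

Every bag has size at most 4, so the width is 4 − 1 = 3 and tw(G) ≤ 3. For the lower bound, the 4 vertices {1, 2, 3, 6} are pairwise adjacent, and any tree decomposition puts a clique entirely inside one bag — forcing width ≥ 3. Therefore the treewidth is 3.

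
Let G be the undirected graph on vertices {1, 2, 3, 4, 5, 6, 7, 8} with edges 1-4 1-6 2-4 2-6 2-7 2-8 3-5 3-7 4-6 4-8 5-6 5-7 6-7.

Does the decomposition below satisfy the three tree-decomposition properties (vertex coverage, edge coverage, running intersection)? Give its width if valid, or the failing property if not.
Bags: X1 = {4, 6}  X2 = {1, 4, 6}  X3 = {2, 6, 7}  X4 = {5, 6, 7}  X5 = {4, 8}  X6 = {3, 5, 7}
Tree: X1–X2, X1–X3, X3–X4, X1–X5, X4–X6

A tree decomposition must satisfy three properties: every vertex lies in some bag; for every edge, both endpoints lie together in some bag; and for every vertex, the bags containing it form a connected subtree. Here edge (2,4) lies in no bag, so the decomposition is invalid.

No — edge (2,4) lies in no bag.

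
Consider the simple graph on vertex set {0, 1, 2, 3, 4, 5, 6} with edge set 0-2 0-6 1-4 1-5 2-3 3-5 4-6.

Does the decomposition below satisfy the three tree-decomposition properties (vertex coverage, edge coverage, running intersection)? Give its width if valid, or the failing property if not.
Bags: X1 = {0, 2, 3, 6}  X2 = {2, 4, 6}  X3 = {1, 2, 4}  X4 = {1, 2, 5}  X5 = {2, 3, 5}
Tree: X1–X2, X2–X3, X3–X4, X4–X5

No — bags containing vertex 3 are not connected in the tree.

A tree decomposition must satisfy three properties: every vertex lies in some bag; for every edge, both endpoints lie together in some bag; and for every vertex, the bags containing it form a connected subtree. Here bags containing vertex 3 are not connected in the tree, so the decomposition is invalid.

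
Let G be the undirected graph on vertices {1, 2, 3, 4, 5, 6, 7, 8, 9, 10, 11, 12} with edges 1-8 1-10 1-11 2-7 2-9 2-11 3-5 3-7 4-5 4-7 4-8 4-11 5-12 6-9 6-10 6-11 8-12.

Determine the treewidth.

A width-3 tree decomposition is:
Bags: B1 = {1, 6, 9, 10}  B2 = {1, 6, 9, 11}  B3 = {1, 2, 9, 11}  B4 = {1, 2, 8, 11}  B5 = {2, 4, 8, 11}  B6 = {2, 4, 7, 8}  B7 = {4, 7, 8, 12}  B8 = {4, 5, 7, 12}  B9 = {3, 5, 7, 12}
Tree: B1–B2, B2–B3, B3–B4, B4–B5, B5–B6, B6–B7, B7–B8, B8–B9
Every bag has size at most 4, so the width is 4 − 1 = 3 and tw(G) ≤ 3. For the lower bound: the 4 vertex sets {6,9,10}, {1}, {11}, {2,4,7,8} are disjoint, each induces a connected subgraph, and every pair is joined by at least one edge of G. Contracting each set to a single vertex therefore yields K_{4} as a minor, and since treewidth is minor-monotone, tw(G) ≥ tw(K_{4}) = 3. Combining the bounds, tw(G) = 3.

3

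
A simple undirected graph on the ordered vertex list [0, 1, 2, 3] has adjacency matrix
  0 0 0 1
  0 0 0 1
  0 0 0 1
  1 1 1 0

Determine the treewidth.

A width-1 tree decomposition is:
Bags: B1 = {0, 3}  B2 = {2, 3}  B3 = {1, 3}
Tree: B1–B2, B1–B3
The largest bag has 2 vertices, giving width 1; this decomposition certifies tw(G) ≤ 1. Any graph with an edge has treewidth ≥ 1, and G has the edge 0–3. Combining the bounds, tw(G) = 1.

1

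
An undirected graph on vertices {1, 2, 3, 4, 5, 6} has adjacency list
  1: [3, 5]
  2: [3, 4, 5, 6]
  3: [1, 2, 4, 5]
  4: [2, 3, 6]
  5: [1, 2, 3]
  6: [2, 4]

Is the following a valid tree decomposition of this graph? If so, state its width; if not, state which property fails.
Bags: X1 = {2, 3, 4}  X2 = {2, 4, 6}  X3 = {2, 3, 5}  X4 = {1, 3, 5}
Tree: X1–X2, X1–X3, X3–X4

Every vertex of G appears in some bag (union = {1, 2, 3, 4, 5, 6}); every edge is covered by a bag; and for each vertex v the set of bags containing v is connected in the bag tree. The decomposition is therefore valid. The largest bag has 3 vertices, so the width is 2.

Yes; width 2.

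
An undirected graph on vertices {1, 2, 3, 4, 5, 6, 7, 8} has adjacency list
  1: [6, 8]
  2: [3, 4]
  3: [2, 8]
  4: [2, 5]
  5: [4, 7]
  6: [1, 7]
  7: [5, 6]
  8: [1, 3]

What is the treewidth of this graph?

A width-2 tree decomposition is:
Bags: B1 = {2, 3, 4}  B2 = {3, 4, 8}  B3 = {1, 4, 8}  B4 = {1, 4, 6}  B5 = {4, 6, 7}  B6 = {4, 5, 7}
Tree: B1–B2, B2–B3, B3–B4, B4–B5, B5–B6
Every bag has size at most 3, so the width is 3 − 1 = 2 and tw(G) ≤ 2. The edges 4–2–3–8–1–6–7–5–4 form a cycle, so G is not a tree and its treewidth is at least 2. Therefore the treewidth is 2.

2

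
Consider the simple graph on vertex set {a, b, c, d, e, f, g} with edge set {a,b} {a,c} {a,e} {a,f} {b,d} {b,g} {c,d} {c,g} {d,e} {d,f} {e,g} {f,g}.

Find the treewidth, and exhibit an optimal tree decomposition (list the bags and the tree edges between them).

Treewidth 3.
One optimal decomposition is:
Bags: B1 = {a, d, e, g}  B2 = {a, c, d, g}  B3 = {a, d, f, g}  B4 = {a, b, d, g}
Tree: B1–B2, B2–B3, B3–B4

Each bag holds 4 vertices, so the decomposition has width 3, which upper-bounds the treewidth. For the lower bound: the 4 vertex sets {a,e}, {c,d}, {g}, {f} are disjoint, each induces a connected subgraph, and every pair is joined by at least one edge of G. Contracting each set to a single vertex therefore yields K_{4} as a minor, and since treewidth is minor-monotone, tw(G) ≥ tw(K_{4}) = 3. The upper and lower bounds meet at 3, so that is the treewidth.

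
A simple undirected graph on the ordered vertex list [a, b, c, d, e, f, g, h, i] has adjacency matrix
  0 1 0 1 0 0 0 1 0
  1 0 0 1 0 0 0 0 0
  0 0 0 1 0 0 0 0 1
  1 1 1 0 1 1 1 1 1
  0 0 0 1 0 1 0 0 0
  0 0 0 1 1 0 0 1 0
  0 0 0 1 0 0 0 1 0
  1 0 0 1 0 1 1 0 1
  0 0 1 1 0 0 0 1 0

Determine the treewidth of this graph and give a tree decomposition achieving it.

Treewidth 2.
One optimal decomposition is:
Bags: B1 = {d, f, h}  B2 = {d, g, h}  B3 = {a, d, h}  B4 = {d, e, f}  B5 = {d, h, i}  B6 = {c, d, i}  B7 = {a, b, d}
Tree: B1–B2, B1–B3, B1–B4, B2–B5, B5–B6, B3–B7

The largest bag has 3 vertices, giving width 2; this decomposition certifies tw(G) ≤ 2. On the other hand G contains the 3-clique {d, e, f}. A clique must lie in a single bag of any decomposition, so no decomposition can have width below 2. Combining the bounds, tw(G) = 2.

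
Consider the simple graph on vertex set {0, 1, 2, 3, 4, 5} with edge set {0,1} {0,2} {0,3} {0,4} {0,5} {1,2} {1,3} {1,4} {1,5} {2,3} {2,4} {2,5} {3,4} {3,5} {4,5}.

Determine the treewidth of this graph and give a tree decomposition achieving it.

A single bag containing all 6 vertices is trivially a valid decomposition of width 5. On the other hand G contains the 6-clique {0, 1, 2, 3, 4, 5}. A clique must lie in a single bag of any decomposition, so no decomposition can have width below 5. The upper and lower bounds meet at 5, so that is the treewidth.

Treewidth 5.
Bags: B1 = {0, 1, 2, 3, 4, 5}
Tree: (single bag)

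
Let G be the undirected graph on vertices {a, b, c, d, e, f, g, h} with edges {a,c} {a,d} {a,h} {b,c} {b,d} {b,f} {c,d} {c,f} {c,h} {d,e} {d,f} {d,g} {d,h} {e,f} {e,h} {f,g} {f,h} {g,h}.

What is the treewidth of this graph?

A width-3 tree decomposition is:
Bags: B1 = {b, c, d, f}  B2 = {c, d, f, h}  B3 = {d, f, g, h}  B4 = {d, e, f, h}  B5 = {a, c, d, h}
Tree: B1–B2, B2–B3, B2–B4, B2–B5
The largest bag has 4 vertices, giving width 3; this decomposition certifies tw(G) ≤ 3. Conversely, {a, c, d, h} is a clique of size 4, and the vertices of any clique must share a bag in every tree decomposition; so some bag has ≥ 4 vertices and tw(G) ≥ 3. The upper and lower bounds meet at 3, so that is the treewidth.

3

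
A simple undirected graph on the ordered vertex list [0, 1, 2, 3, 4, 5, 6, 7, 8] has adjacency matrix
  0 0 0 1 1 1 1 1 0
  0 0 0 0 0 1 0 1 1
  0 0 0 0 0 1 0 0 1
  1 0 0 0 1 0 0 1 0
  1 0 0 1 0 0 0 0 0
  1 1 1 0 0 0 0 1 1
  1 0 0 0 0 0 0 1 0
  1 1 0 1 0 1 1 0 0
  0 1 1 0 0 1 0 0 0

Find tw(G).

2

A width-2 tree decomposition is:
Bags: B1 = {0, 3, 7}  B2 = {0, 5, 7}  B3 = {1, 5, 7}  B4 = {0, 3, 4}  B5 = {1, 5, 8}  B6 = {0, 6, 7}  B7 = {2, 5, 8}
Tree: B1–B2, B2–B3, B1–B4, B3–B5, B2–B6, B5–B7
The largest bag has 3 vertices, giving width 2; this decomposition certifies tw(G) ≤ 2. Conversely, {0, 3, 4} is a clique of size 3, and the vertices of any clique must share a bag in every tree decomposition; so some bag has ≥ 3 vertices and tw(G) ≥ 2. The upper and lower bounds meet at 2, so that is the treewidth.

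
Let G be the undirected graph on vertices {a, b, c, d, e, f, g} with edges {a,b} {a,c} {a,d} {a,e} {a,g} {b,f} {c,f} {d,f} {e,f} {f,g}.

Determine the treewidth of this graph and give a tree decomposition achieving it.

Every bag has size at most 3, so the width is 3 − 1 = 2 and tw(G) ≤ 2. Since f–c–a–g–f is a cycle in G, G is not acyclic. Forests are exactly the graphs of treewidth ≤ 1, so tw(G) ≥ 2. The upper and lower bounds meet at 2, so that is the treewidth.

Treewidth 2.
One optimal decomposition is:
Bags: B1 = {a, c, f}  B2 = {a, f, g}  B3 = {a, e, f}  B4 = {a, d, f}  B5 = {a, b, f}
Tree: B1–B2, B2–B3, B3–B4, B4–B5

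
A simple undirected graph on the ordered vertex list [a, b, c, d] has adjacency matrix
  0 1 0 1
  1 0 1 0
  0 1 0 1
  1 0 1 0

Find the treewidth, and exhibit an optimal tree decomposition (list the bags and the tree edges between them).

Every bag has size at most 3, so the width is 3 − 1 = 2 and tw(G) ≤ 2. For the lower bound, G contains the cycle a–d–c–b–a, so G is not a forest; only forests have treewidth ≤ 1, hence tw(G) ≥ 2. Combining the bounds, tw(G) = 2.

Treewidth 2.
Bags: B1 = {a, c, d}  B2 = {a, b, c}
Tree: B1–B2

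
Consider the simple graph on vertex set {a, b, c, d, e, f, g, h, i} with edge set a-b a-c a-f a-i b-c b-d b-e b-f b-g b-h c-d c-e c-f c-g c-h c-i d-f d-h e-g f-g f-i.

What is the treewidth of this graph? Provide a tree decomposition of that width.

Each bag holds 4 vertices, so the decomposition has width 3, which upper-bounds the treewidth. For the lower bound, the 4 vertices {b, c, e, g} are pairwise adjacent, and any tree decomposition puts a clique entirely inside one bag — forcing width ≥ 3. Therefore the treewidth is 3.

Treewidth 3.
One optimal decomposition is:
Bags: B1 = {b, c, d, f}  B2 = {a, b, c, f}  B3 = {b, c, f, g}  B4 = {a, c, f, i}  B5 = {b, c, e, g}  B6 = {b, c, d, h}
Tree: B1–B2, B2–B3, B2–B4, B3–B5, B1–B6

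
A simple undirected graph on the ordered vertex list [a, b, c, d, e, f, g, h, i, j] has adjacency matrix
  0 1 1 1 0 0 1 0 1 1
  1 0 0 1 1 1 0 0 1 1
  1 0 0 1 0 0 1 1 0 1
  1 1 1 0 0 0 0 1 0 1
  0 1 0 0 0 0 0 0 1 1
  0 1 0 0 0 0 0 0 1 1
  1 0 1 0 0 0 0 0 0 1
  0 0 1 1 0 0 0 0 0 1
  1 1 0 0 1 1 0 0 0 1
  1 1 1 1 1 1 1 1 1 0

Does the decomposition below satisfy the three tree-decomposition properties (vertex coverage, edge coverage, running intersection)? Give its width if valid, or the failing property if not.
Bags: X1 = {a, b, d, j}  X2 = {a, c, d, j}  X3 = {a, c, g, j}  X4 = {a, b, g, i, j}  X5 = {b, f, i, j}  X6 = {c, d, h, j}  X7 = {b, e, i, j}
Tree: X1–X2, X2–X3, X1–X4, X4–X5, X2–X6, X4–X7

No — bags containing vertex g are not connected in the tree.

A tree decomposition must satisfy three properties: every vertex lies in some bag; for every edge, both endpoints lie together in some bag; and for every vertex, the bags containing it form a connected subtree. Here bags containing vertex g are not connected in the tree, so the decomposition is invalid.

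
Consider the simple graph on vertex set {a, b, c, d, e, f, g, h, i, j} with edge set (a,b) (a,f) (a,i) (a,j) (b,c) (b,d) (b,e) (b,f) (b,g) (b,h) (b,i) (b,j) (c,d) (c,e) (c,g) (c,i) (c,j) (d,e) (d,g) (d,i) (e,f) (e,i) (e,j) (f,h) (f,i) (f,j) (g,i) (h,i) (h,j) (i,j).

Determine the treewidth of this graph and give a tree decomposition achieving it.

Every bag has size at most 5, so the width is 5 − 1 = 4 and tw(G) ≤ 4. Conversely, {b, c, d, g, i} is a clique of size 5, and the vertices of any clique must share a bag in every tree decomposition; so some bag has ≥ 5 vertices and tw(G) ≥ 4. Combining the bounds, tw(G) = 4.

Treewidth 4.
Bags: B1 = {b, e, f, i, j}  B2 = {b, c, e, i, j}  B3 = {b, c, d, e, i}  B4 = {a, b, f, i, j}  B5 = {b, c, d, g, i}  B6 = {b, f, h, i, j}
Tree: B1–B2, B2–B3, B1–B4, B3–B5, B1–B6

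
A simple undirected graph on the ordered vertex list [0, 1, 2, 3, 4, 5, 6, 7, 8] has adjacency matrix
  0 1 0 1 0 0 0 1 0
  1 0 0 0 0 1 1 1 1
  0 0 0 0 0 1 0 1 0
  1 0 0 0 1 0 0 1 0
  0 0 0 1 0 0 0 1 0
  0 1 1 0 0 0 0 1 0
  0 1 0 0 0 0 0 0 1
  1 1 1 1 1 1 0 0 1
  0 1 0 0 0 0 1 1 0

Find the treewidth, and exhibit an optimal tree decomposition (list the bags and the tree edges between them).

Each bag holds 3 vertices, so the decomposition has width 2, which upper-bounds the treewidth. On the other hand G contains the 3-clique {1, 6, 8}. A clique must lie in a single bag of any decomposition, so no decomposition can have width below 2. The upper and lower bounds meet at 2, so that is the treewidth.

Treewidth 2.
One such decomposition:
Bags: B1 = {1, 7, 8}  B2 = {0, 1, 7}  B3 = {1, 6, 8}  B4 = {0, 3, 7}  B5 = {1, 5, 7}  B6 = {2, 5, 7}  B7 = {3, 4, 7}
Tree: B1–B2, B1–B3, B2–B4, B1–B5, B5–B6, B4–B7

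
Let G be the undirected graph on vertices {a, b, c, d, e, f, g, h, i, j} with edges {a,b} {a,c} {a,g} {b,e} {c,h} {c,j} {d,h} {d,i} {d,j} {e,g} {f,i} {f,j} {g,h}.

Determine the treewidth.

2

A width-2 tree decomposition is:
Bags: B1 = {f, i, j}  B2 = {d, i, j}  B3 = {c, d, j}  B4 = {c, d, h}  B5 = {a, c, h}  B6 = {a, g, h}  B7 = {a, b, g}  B8 = {b, e, g}
Tree: B1–B2, B2–B3, B3–B4, B4–B5, B5–B6, B6–B7, B7–B8
Each bag holds 3 vertices, so the decomposition has width 2, which upper-bounds the treewidth. The edges f–i–d–j–f form a cycle, so G is not a tree and its treewidth is at least 2. Therefore the treewidth is 2.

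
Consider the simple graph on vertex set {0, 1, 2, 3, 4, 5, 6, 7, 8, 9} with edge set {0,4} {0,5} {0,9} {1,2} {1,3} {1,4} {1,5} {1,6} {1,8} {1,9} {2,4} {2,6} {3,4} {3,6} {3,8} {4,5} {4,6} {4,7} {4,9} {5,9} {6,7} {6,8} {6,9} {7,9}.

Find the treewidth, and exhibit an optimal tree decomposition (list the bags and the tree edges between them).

The largest bag has 4 vertices, giving width 3; this decomposition certifies tw(G) ≤ 3. For the lower bound, the 4 vertices {1, 3, 6, 8} are pairwise adjacent, and any tree decomposition puts a clique entirely inside one bag — forcing width ≥ 3. Hence tw(G) = 3 exactly.

Treewidth 3.
Bags: B1 = {1, 3, 4, 6}  B2 = {1, 4, 6, 9}  B3 = {1, 4, 5, 9}  B4 = {1, 2, 4, 6}  B5 = {0, 4, 5, 9}  B6 = {4, 6, 7, 9}  B7 = {1, 3, 6, 8}
Tree: B1–B2, B2–B3, B1–B4, B3–B5, B2–B6, B1–B7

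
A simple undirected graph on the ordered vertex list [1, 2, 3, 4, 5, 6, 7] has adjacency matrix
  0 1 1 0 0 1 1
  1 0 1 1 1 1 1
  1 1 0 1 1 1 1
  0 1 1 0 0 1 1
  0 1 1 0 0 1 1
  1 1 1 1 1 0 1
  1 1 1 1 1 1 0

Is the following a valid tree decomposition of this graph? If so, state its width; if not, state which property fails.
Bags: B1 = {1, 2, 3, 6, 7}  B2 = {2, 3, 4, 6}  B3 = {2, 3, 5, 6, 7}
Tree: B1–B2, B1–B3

No — edge (7,4) lies in no bag.

A tree decomposition must satisfy three properties: every vertex lies in some bag; for every edge, both endpoints lie together in some bag; and for every vertex, the bags containing it form a connected subtree. Here edge (7,4) lies in no bag, so the decomposition is invalid.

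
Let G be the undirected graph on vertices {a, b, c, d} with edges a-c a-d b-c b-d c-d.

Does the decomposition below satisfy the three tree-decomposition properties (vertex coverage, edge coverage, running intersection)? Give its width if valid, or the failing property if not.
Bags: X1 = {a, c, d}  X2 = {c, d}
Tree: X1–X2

A tree decomposition must satisfy three properties: every vertex lies in some bag; for every edge, both endpoints lie together in some bag; and for every vertex, the bags containing it form a connected subtree. Here vertex b appears in no bag, so the decomposition is invalid.

No — vertex b appears in no bag.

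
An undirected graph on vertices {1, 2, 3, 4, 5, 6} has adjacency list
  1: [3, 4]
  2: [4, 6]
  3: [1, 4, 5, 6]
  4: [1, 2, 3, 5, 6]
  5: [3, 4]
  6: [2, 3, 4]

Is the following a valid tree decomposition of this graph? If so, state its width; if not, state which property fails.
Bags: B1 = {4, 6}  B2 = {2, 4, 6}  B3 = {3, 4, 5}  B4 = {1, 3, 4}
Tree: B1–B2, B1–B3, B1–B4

No — edge (3,6) lies in no bag.

A tree decomposition must satisfy three properties: every vertex lies in some bag; for every edge, both endpoints lie together in some bag; and for every vertex, the bags containing it form a connected subtree. Here edge (3,6) lies in no bag, so the decomposition is invalid.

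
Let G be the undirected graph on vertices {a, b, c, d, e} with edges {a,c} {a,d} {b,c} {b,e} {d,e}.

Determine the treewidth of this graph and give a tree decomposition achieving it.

Treewidth 2.
One such decomposition:
Bags: B1 = {a, c, d}  B2 = {b, c, d}  B3 = {b, d, e}
Tree: B1–B2, B2–B3

Each bag holds 3 vertices, so the decomposition has width 2, which upper-bounds the treewidth. For the lower bound, G contains the cycle d–a–c–b–e–d, so G is not a forest; only forests have treewidth ≤ 1, hence tw(G) ≥ 2. Hence tw(G) = 2 exactly.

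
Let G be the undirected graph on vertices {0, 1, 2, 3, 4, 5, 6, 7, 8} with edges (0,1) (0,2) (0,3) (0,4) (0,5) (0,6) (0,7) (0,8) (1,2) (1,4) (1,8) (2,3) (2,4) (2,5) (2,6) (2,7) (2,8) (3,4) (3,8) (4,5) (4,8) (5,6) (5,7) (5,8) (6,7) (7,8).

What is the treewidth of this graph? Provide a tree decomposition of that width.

Each bag holds 5 vertices, so the decomposition has width 4, which upper-bounds the treewidth. For the lower bound, the 5 vertices {0, 1, 2, 4, 8} are pairwise adjacent, and any tree decomposition puts a clique entirely inside one bag — forcing width ≥ 4. Therefore the treewidth is 4.

Treewidth 4.
One optimal decomposition is:
Bags: B1 = {0, 2, 4, 5, 8}  B2 = {0, 2, 3, 4, 8}  B3 = {0, 2, 5, 7, 8}  B4 = {0, 1, 2, 4, 8}  B5 = {0, 2, 5, 6, 7}
Tree: B1–B2, B1–B3, B1–B4, B3–B5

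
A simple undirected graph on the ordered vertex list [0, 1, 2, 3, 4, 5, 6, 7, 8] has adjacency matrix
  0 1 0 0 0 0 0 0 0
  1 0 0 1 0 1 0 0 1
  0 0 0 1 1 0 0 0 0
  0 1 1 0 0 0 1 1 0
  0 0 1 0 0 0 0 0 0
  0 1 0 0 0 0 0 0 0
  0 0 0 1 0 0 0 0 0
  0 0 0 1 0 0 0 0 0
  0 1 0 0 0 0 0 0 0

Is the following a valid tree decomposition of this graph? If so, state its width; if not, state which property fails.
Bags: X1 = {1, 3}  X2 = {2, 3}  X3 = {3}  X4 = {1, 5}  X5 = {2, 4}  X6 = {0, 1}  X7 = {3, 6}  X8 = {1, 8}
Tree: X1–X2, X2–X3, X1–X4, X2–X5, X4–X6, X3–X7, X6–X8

No — vertex 7 appears in no bag.

A tree decomposition must satisfy three properties: every vertex lies in some bag; for every edge, both endpoints lie together in some bag; and for every vertex, the bags containing it form a connected subtree. Here vertex 7 appears in no bag, so the decomposition is invalid.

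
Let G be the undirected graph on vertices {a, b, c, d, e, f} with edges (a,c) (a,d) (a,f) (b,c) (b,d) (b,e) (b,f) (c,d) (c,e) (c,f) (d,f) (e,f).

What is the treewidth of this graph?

A width-3 tree decomposition is:
Bags: B1 = {b, c, d, f}  B2 = {b, c, e, f}  B3 = {a, c, d, f}
Tree: B1–B2, B1–B3
Every bag has size at most 4, so the width is 4 − 1 = 3 and tw(G) ≤ 3. For the lower bound, the 4 vertices {a, c, d, f} are pairwise adjacent, and any tree decomposition puts a clique entirely inside one bag — forcing width ≥ 3. The upper and lower bounds meet at 3, so that is the treewidth.

3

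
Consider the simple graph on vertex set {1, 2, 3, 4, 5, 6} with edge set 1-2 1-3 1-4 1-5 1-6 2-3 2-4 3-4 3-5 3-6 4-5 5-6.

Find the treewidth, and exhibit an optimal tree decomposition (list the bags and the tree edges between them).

Treewidth 3.
One such decomposition:
Bags: B1 = {1, 2, 3, 4}  B2 = {1, 3, 4, 5}  B3 = {1, 3, 5, 6}
Tree: B1–B2, B2–B3

The largest bag has 4 vertices, giving width 3; this decomposition certifies tw(G) ≤ 3. On the other hand G contains the 4-clique {1, 2, 3, 4}. A clique must lie in a single bag of any decomposition, so no decomposition can have width below 3. Therefore the treewidth is 3.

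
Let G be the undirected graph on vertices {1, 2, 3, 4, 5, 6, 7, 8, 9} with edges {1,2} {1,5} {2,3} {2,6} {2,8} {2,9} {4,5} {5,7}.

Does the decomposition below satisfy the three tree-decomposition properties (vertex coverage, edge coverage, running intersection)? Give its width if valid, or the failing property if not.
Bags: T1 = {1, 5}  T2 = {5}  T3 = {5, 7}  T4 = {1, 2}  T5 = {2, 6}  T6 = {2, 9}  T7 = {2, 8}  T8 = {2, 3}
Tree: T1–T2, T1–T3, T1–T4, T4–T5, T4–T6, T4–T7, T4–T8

No — vertex 4 appears in no bag.

A tree decomposition must satisfy three properties: every vertex lies in some bag; for every edge, both endpoints lie together in some bag; and for every vertex, the bags containing it form a connected subtree. Here vertex 4 appears in no bag, so the decomposition is invalid.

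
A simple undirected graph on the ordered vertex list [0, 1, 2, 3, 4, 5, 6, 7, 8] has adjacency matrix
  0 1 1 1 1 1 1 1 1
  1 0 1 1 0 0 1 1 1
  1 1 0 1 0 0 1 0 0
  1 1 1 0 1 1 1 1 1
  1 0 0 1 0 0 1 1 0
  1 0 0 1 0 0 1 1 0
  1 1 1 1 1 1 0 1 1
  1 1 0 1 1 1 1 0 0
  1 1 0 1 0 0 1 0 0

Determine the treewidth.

4

A width-4 tree decomposition is:
Bags: B1 = {0, 1, 3, 6, 8}  B2 = {0, 1, 3, 6, 7}  B3 = {0, 1, 2, 3, 6}  B4 = {0, 3, 5, 6, 7}  B5 = {0, 3, 4, 6, 7}
Tree: B1–B2, B1–B3, B2–B4, B4–B5
Every bag has size at most 5, so the width is 5 − 1 = 4 and tw(G) ≤ 4. Conversely, {0, 1, 3, 6, 8} is a clique of size 5, and the vertices of any clique must share a bag in every tree decomposition; so some bag has ≥ 5 vertices and tw(G) ≥ 4. Therefore the treewidth is 4.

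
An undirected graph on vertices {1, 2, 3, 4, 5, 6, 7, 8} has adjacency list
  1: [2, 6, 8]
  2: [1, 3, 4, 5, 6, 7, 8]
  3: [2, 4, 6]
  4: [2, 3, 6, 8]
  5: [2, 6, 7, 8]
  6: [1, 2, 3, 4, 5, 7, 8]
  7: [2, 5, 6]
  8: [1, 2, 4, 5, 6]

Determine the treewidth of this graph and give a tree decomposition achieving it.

The largest bag has 4 vertices, giving width 3; this decomposition certifies tw(G) ≤ 3. For the lower bound, the 4 vertices {1, 2, 6, 8} are pairwise adjacent, and any tree decomposition puts a clique entirely inside one bag — forcing width ≥ 3. The upper and lower bounds meet at 3, so that is the treewidth.

Treewidth 3.
Bags: B1 = {2, 5, 6, 8}  B2 = {2, 4, 6, 8}  B3 = {2, 5, 6, 7}  B4 = {1, 2, 6, 8}  B5 = {2, 3, 4, 6}
Tree: B1–B2, B1–B3, B2–B4, B2–B5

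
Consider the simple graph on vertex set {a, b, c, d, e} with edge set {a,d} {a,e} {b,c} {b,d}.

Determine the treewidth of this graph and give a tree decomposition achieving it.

Treewidth 1.
Bags: B1 = {b, c}  B2 = {b, d}  B3 = {a, d}  B4 = {a, e}
Tree: B1–B2, B2–B3, B3–B4

Every bag has size at most 2, so the width is 2 − 1 = 1 and tw(G) ≤ 1. G has an edge, so its treewidth is at least 1. Therefore the treewidth is 1.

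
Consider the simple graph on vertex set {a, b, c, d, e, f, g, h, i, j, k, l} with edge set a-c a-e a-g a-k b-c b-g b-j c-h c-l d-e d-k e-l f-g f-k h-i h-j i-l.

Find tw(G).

A width-3 tree decomposition is:
Bags: B1 = {d, e, f, k}  B2 = {a, e, f, k}  B3 = {a, e, f, g}  B4 = {a, e, g, l}  B5 = {a, c, g, l}  B6 = {b, c, g, l}  B7 = {b, c, i, l}  B8 = {b, c, h, i}  B9 = {b, h, i, j}
Tree: B1–B2, B2–B3, B3–B4, B4–B5, B5–B6, B6–B7, B7–B8, B8–B9
Each bag holds 4 vertices, so the decomposition has width 3, which upper-bounds the treewidth. For the lower bound: the 4 vertex sets {d,f,k}, {e}, {a}, {b,c,g,l} are disjoint, each induces a connected subgraph, and every pair is joined by at least one edge of G. Contracting each set to a single vertex therefore yields K_{4} as a minor, and since treewidth is minor-monotone, tw(G) ≥ tw(K_{4}) = 3. Hence tw(G) = 3 exactly.

3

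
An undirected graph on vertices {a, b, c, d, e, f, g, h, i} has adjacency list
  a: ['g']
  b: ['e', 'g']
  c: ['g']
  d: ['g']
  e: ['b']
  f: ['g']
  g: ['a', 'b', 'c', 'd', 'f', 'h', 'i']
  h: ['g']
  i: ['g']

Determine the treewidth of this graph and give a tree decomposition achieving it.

Treewidth 1.
Bags: B1 = {b, g}  B2 = {c, g}  B3 = {d, g}  B4 = {a, g}  B5 = {b, e}  B6 = {g, i}  B7 = {f, g}  B8 = {g, h}
Tree: B1–B2, B1–B3, B1–B4, B1–B5, B4–B6, B2–B7, B7–B8

Every bag has size at most 2, so the width is 2 − 1 = 1 and tw(G) ≤ 1. Since G has at least one edge (e.g. g–b), it is not an edgeless graph, so tw(G) ≥ 1. Hence tw(G) = 1 exactly.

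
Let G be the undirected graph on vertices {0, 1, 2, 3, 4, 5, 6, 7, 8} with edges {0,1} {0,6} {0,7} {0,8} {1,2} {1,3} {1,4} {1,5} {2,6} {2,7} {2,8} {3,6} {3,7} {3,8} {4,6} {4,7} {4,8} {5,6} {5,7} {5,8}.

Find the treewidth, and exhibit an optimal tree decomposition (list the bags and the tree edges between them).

The largest bag has 5 vertices, giving width 4; this decomposition certifies tw(G) ≤ 4. For the lower bound: the 5 vertex sets {3,7}, {2,6}, {4,8}, {1}, {0} are disjoint, each induces a connected subgraph, and every pair is joined by at least one edge of G. Contracting each set to a single vertex therefore yields K_{5} as a minor, and since treewidth is minor-monotone, tw(G) ≥ tw(K_{5}) = 4. The upper and lower bounds meet at 4, so that is the treewidth.

Treewidth 4.
One optimal decomposition is:
Bags: B1 = {1, 3, 6, 7, 8}  B2 = {1, 2, 6, 7, 8}  B3 = {1, 4, 6, 7, 8}  B4 = {0, 1, 6, 7, 8}  B5 = {1, 5, 6, 7, 8}
Tree: B1–B2, B2–B3, B3–B4, B4–B5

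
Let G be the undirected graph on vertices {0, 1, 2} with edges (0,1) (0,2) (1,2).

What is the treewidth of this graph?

2

A width-2 tree decomposition is:
Bags: B1 = {0, 1, 2}
Tree: (single bag)
A single bag containing all 3 vertices is trivially a valid decomposition of width 2. On the other hand G contains the 3-clique {0, 1, 2}. A clique must lie in a single bag of any decomposition, so no decomposition can have width below 2. Therefore the treewidth is 2.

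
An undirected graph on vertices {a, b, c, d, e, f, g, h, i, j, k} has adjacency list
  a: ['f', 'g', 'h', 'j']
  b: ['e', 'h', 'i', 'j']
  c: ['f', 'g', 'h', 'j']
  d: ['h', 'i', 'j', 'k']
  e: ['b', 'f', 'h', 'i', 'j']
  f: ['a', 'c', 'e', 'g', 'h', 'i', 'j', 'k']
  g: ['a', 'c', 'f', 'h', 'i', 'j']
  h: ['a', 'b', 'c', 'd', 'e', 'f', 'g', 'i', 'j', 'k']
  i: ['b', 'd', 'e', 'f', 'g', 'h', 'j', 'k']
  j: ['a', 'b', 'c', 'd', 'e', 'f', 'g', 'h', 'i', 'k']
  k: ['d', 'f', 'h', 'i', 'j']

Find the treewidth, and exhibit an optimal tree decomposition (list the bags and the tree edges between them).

Each bag holds 5 vertices, so the decomposition has width 4, which upper-bounds the treewidth. On the other hand G contains the 5-clique {d, h, i, j, k}. A clique must lie in a single bag of any decomposition, so no decomposition can have width below 4. Combining the bounds, tw(G) = 4.

Treewidth 4.
Bags: B1 = {f, h, i, j, k}  B2 = {f, g, h, i, j}  B3 = {e, f, h, i, j}  B4 = {b, e, h, i, j}  B5 = {c, f, g, h, j}  B6 = {a, f, g, h, j}  B7 = {d, h, i, j, k}
Tree: B1–B2, B2–B3, B3–B4, B2–B5, B5–B6, B1–B7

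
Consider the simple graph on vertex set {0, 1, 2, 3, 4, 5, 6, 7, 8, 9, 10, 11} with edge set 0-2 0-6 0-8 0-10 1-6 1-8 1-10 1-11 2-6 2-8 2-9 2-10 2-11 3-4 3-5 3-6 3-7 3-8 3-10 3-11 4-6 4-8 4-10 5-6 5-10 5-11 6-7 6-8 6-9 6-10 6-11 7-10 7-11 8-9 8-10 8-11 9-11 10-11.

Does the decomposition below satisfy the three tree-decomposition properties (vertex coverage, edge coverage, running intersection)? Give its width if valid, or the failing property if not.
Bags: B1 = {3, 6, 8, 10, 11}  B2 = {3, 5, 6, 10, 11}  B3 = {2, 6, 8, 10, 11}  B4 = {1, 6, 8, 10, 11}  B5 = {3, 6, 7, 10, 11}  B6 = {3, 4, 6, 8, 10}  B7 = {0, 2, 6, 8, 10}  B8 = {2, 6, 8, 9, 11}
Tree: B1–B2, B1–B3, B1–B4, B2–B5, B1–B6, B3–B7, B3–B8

Checking the three conditions: (i) the bags cover all of {0, 1, 2, 3, 4, 5, 6, 7, 8, 9, 10, 11}; (ii) for each edge, some bag contains both endpoints; (iii) the bags containing any fixed vertex form a subtree. All hold, so the decomposition is valid with width 5 − 1 = 4.

Yes; width 4.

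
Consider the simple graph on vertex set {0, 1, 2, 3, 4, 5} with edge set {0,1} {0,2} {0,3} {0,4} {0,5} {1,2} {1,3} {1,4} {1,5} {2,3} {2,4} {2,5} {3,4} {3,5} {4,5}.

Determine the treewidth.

A width-5 tree decomposition is:
Bags: B1 = {0, 1, 2, 3, 4, 5}
Tree: (single bag)
A single bag containing all 6 vertices is trivially a valid decomposition of width 5. For the lower bound, the 6 vertices {0, 1, 2, 3, 4, 5} are pairwise adjacent, and any tree decomposition puts a clique entirely inside one bag — forcing width ≥ 5. The upper and lower bounds meet at 5, so that is the treewidth.

5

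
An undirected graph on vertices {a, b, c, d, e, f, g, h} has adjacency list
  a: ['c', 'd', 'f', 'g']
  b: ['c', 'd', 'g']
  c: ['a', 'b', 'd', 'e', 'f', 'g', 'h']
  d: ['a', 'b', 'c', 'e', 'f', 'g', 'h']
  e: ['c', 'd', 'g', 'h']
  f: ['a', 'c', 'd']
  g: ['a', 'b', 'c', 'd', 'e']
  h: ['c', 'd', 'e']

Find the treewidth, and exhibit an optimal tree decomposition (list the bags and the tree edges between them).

Every bag has size at most 4, so the width is 4 − 1 = 3 and tw(G) ≤ 3. For the lower bound, the 4 vertices {c, d, e, g} are pairwise adjacent, and any tree decomposition puts a clique entirely inside one bag — forcing width ≥ 3. The upper and lower bounds meet at 3, so that is the treewidth.

Treewidth 3.
Bags: B1 = {c, d, e, g}  B2 = {a, c, d, g}  B3 = {c, d, e, h}  B4 = {b, c, d, g}  B5 = {a, c, d, f}
Tree: B1–B2, B1–B3, B1–B4, B2–B5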